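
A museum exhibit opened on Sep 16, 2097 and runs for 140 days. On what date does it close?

Counting forward 140 days from September 16, 2097.
September has 30 days, so 30 − 16 = 14 days remain after September 16, 2097; 140 − 14 = 126 left.
October 2097 has 31 days: 126 − 31 = 95 left.
November 2097 has 30 days: 95 − 30 = 65 left.
December 2097 has 31 days: 65 − 31 = 34 left.
January 2098 has 31 days: 34 − 31 = 3 left.
3 days into February 2098 → February 3, 2098.

February 3, 2098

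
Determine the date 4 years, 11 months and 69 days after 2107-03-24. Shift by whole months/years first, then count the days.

May 3, 2112

Adding 4 years, 11 months and 69 days from March 24, 2107: first the month/year part, then the days.
+4 years → 2111; month 3 + 11 = 14, which is month 2 of year 2112 → February 2112.
Day 24 is valid in February, giving February 24, 2112.
Now add 69 days from February 24, 2112.
February has 29 days, so 29 − 24 = 5 days remain after February 24, 2112; 69 − 5 = 64 left.
March 2112 has 31 days: 64 − 31 = 33 left.
April 2112 has 30 days: 33 − 30 = 3 left.
3 days into May 2112 → May 3, 2112.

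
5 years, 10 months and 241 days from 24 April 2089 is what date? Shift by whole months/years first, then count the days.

October 23, 2095

Counting forward 5 years, 10 months and 241 days from April 24, 2089: first the month/year part, then the days.
+5 years → 2094; month 4 + 10 = 14, which is month 2 of year 2095 → February 2095.
Day 24 is valid in February, giving February 24, 2095.
Now add 241 days from February 24, 2095.
February has 28 days, so 28 − 24 = 4 days remain after February 24, 2095; 241 − 4 = 237 left.
March 2095 has 31 days: 237 − 31 = 206 left.
April 2095 has 30 days: 206 − 30 = 176 left.
May 2095 has 31 days: 176 − 31 = 145 left.
June 2095 has 30 days: 145 − 30 = 115 left.
July 2095 has 31 days: 115 − 31 = 84 left.
August 2095 has 31 days: 84 − 31 = 53 left.
September 2095 has 30 days: 53 − 30 = 23 left.
23 days into October 2095 → October 23, 2095.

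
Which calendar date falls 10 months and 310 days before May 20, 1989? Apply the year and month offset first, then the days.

Subtracting 10 months and 310 days from May 20, 1989: first the month/year part, then the days.
month 5 − 10 = -5, which is month 7 of year 1988 → July 1988.
Day 20 is valid in July, giving July 20, 1988.
Now subtract 310 days from July 20, 1988.
Going back 20 days from July 20, 1988 reaches the end of the previous month; 310 − 20 = 290 left.
June 1988 has 30 days: 290 − 30 = 260 left.
May 1988 has 31 days: 260 − 31 = 229 left.
April 1988 has 30 days: 229 − 30 = 199 left.
March 1988 has 31 days: 199 − 31 = 168 left.
February 1988 has 29 days (1988 is a leap year): 168 − 29 = 139 left.
January 1988 has 31 days: 139 − 31 = 108 left.
December 1987 has 31 days: 108 − 31 = 77 left.
November 1987 has 30 days: 77 − 30 = 47 left.
October 1987 has 31 days: 47 − 31 = 16 left.
September 1987 has 30 days; 30 − 16 = 14 → September 14, 1987.

September 14, 1987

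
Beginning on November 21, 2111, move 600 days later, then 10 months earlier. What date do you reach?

September 13, 2112

Counting forward 600 days from November 21, 2111:
November has 30 days, so 30 − 21 = 9 days remain after November 21, 2111; 600 − 9 = 591 left.
December 2111 has 31 days: 591 − 31 = 560 left.
January 2112 has 31 days: 560 − 31 = 529 left.
February 2112 has 29 days (2112 is a leap year): 529 − 29 = 500 left.
March 2112 has 31 days: 500 − 31 = 469 left.
April 2112 has 30 days: 469 − 30 = 439 left.
May 2112 has 31 days: 439 − 31 = 408 left.
June 2112 has 30 days: 408 − 30 = 378 left.
July 2112 has 31 days: 378 − 31 = 347 left.
August 2112 has 31 days: 347 − 31 = 316 left.
September 2112 has 30 days: 316 − 30 = 286 left.
October 2112 has 31 days: 286 − 31 = 255 left.
November 2112 has 30 days: 255 − 30 = 225 left.
December 2112 has 31 days: 225 − 31 = 194 left.
January 2113 has 31 days: 194 − 31 = 163 left.
February 2113 has 28 days (2113 is not a leap year): 163 − 28 = 135 left.
March 2113 has 31 days: 135 − 31 = 104 left.
April 2113 has 30 days: 104 − 30 = 74 left.
May 2113 has 31 days: 74 − 31 = 43 left.
June 2113 has 30 days: 43 − 30 = 13 left.
13 days into July 2113 → July 13, 2113.
Going back 10 months from July 13, 2113:
month 7 − 10 = -3, which is month 9 of year 2112 → September 2112.
Day 13 is valid in September, giving September 13, 2112.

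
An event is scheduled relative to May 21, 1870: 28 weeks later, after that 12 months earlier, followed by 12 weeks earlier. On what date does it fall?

September 10, 1869

Advancing 28 weeks (= 196 days) from May 21, 1870:
May has 31 days, so 31 − 21 = 10 days remain after May 21, 1870; 196 − 10 = 186 left.
June 1870 has 30 days: 186 − 30 = 156 left.
July 1870 has 31 days: 156 − 31 = 125 left.
August 1870 has 31 days: 125 − 31 = 94 left.
September 1870 has 30 days: 94 − 30 = 64 left.
October 1870 has 31 days: 64 − 31 = 33 left.
November 1870 has 30 days: 33 − 30 = 3 left.
3 days into December 1870 → December 3, 1870.
Going back 12 months from December 3, 1870:
month 12 − 12 = 0, which is month 12 of year 1869 → December 1869.
Day 3 is valid in December, giving December 3, 1869.
Subtracting 12 weeks (= 84 days) from December 3, 1869:
Going back 3 days from December 3, 1869 reaches the end of the previous month; 84 − 3 = 81 left.
November 1869 has 30 days: 81 − 30 = 51 left.
October 1869 has 31 days: 51 − 31 = 20 left.
September 1869 has 30 days; 30 − 20 = 10 → September 10, 1869.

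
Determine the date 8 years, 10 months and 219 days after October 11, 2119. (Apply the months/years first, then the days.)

Adding 8 years, 10 months and 219 days from October 11, 2119: first the month/year part, then the days.
+8 years → 2127; month 10 + 10 = 20, which is month 8 of year 2128 → August 2128.
Day 11 is valid in August, giving August 11, 2128.
Now add 219 days from August 11, 2128.
August has 31 days, so 31 − 11 = 20 days remain after August 11, 2128; 219 − 20 = 199 left.
September 2128 has 30 days: 199 − 30 = 169 left.
October 2128 has 31 days: 169 − 31 = 138 left.
November 2128 has 30 days: 138 − 30 = 108 left.
December 2128 has 31 days: 108 − 31 = 77 left.
January 2129 has 31 days: 77 − 31 = 46 left.
February 2129 has 28 days (2129 is not a leap year): 46 − 28 = 18 left.
18 days into March 2129 → March 18, 2129.

March 18, 2129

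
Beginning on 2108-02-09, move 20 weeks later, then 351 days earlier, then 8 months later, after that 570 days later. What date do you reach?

Advancing 20 weeks (= 140 days) from February 9, 2108:
February has 29 days, so 29 − 9 = 20 days remain after February 9, 2108; 140 − 20 = 120 left.
March 2108 has 31 days: 120 − 31 = 89 left.
April 2108 has 30 days: 89 − 30 = 59 left.
May 2108 has 31 days: 59 − 31 = 28 left.
28 days into June 2108 → June 28, 2108.
Subtracting 351 days from June 28, 2108:
Going back 28 days from June 28, 2108 reaches the end of the previous month; 351 − 28 = 323 left.
May 2108 has 31 days: 323 − 31 = 292 left.
April 2108 has 30 days: 292 − 30 = 262 left.
March 2108 has 31 days: 262 − 31 = 231 left.
February 2108 has 29 days (2108 is a leap year): 231 − 29 = 202 left.
January 2108 has 31 days: 202 − 31 = 171 left.
December 2107 has 31 days: 171 − 31 = 140 left.
November 2107 has 30 days: 140 − 30 = 110 left.
October 2107 has 31 days: 110 − 31 = 79 left.
September 2107 has 30 days: 79 − 30 = 49 left.
August 2107 has 31 days: 49 − 31 = 18 left.
July 2107 has 31 days; 31 − 18 = 13 → July 13, 2107.
Counting forward 8 months from July 13, 2107:
month 7 + 8 = 15, which is month 3 of year 2108 → March 2108.
Day 13 is valid in March, giving March 13, 2108.
Counting forward 570 days from March 13, 2108:
March has 31 days, so 31 − 13 = 18 days remain after March 13, 2108; 570 − 18 = 552 left.
April 2108 has 30 days: 552 − 30 = 522 left.
May 2108 has 31 days: 522 − 31 = 491 left.
June 2108 has 30 days: 491 − 30 = 461 left.
July 2108 has 31 days: 461 − 31 = 430 left.
August 2108 has 31 days: 430 − 31 = 399 left.
September 2108 has 30 days: 399 − 30 = 369 left.
October 2108 has 31 days: 369 − 31 = 338 left.
November 2108 has 30 days: 338 − 30 = 308 left.
December 2108 has 31 days: 308 − 31 = 277 left.
January 2109 has 31 days: 277 − 31 = 246 left.
February 2109 has 28 days (2109 is not a leap year): 246 − 28 = 218 left.
March 2109 has 31 days: 218 − 31 = 187 left.
April 2109 has 30 days: 187 − 30 = 157 left.
May 2109 has 31 days: 157 − 31 = 126 left.
June 2109 has 30 days: 126 − 30 = 96 left.
July 2109 has 31 days: 96 − 31 = 65 left.
August 2109 has 31 days: 65 − 31 = 34 left.
September 2109 has 30 days: 34 − 30 = 4 left.
4 days into October 2109 → October 4, 2109.

October 4, 2109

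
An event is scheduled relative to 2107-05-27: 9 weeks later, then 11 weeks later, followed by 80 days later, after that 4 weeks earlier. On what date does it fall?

Counting forward 9 weeks (= 63 days) from May 27, 2107:
May has 31 days, so 31 − 27 = 4 days remain after May 27, 2107; 63 − 4 = 59 left.
June 2107 has 30 days: 59 − 30 = 29 left.
29 days into July 2107 → July 29, 2107.
Advancing 11 weeks (= 77 days) from July 29, 2107:
July has 31 days, so 31 − 29 = 2 days remain after July 29, 2107; 77 − 2 = 75 left.
August 2107 has 31 days: 75 − 31 = 44 left.
September 2107 has 30 days: 44 − 30 = 14 left.
14 days into October 2107 → October 14, 2107.
Counting forward 80 days from October 14, 2107:
October has 31 days, so 31 − 14 = 17 days remain after October 14, 2107; 80 − 17 = 63 left.
November 2107 has 30 days: 63 − 30 = 33 left.
December 2107 has 31 days: 33 − 31 = 2 left.
2 days into January 2108 → January 2, 2108.
Going back 4 weeks (= 28 days) from January 2, 2108:
Going back 2 days from January 2, 2108 reaches the end of the previous month; 28 − 2 = 26 left.
December 2107 has 31 days; 31 − 26 = 5 → December 5, 2107.

December 5, 2107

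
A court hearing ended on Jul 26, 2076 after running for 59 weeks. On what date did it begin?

Counting back 59 weeks = 413 days from July 26, 2076.
Going back 26 days from July 26, 2076 reaches the end of the previous month; 413 − 26 = 387 left.
June 2076 has 30 days: 387 − 30 = 357 left.
May 2076 has 31 days: 357 − 31 = 326 left.
April 2076 has 30 days: 326 − 30 = 296 left.
March 2076 has 31 days: 296 − 31 = 265 left.
February 2076 has 29 days (2076 is a leap year): 265 − 29 = 236 left.
January 2076 has 31 days: 236 − 31 = 205 left.
December 2075 has 31 days: 205 − 31 = 174 left.
November 2075 has 30 days: 174 − 30 = 144 left.
October 2075 has 31 days: 144 − 31 = 113 left.
September 2075 has 30 days: 113 − 30 = 83 left.
August 2075 has 31 days: 83 − 31 = 52 left.
July 2075 has 31 days: 52 − 31 = 21 left.
June 2075 has 30 days; 30 − 21 = 9 → June 9, 2075.

June 9, 2075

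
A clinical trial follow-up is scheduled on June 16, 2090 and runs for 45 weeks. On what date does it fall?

Adding 45 weeks = 315 days from June 16, 2090.
June has 30 days, so 30 − 16 = 14 days remain after June 16, 2090; 315 − 14 = 301 left.
July 2090 has 31 days: 301 − 31 = 270 left.
August 2090 has 31 days: 270 − 31 = 239 left.
September 2090 has 30 days: 239 − 30 = 209 left.
October 2090 has 31 days: 209 − 31 = 178 left.
November 2090 has 30 days: 178 − 30 = 148 left.
December 2090 has 31 days: 148 − 31 = 117 left.
January 2091 has 31 days: 117 − 31 = 86 left.
February 2091 has 28 days (2091 is not a leap year): 86 − 28 = 58 left.
March 2091 has 31 days: 58 − 31 = 27 left.
27 days into April 2091 → April 27, 2091.

April 27, 2091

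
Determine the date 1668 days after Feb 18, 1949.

Adding 1668 days from February 18, 1949.
February has 28 days, so 28 − 18 = 10 days remain after February 18, 1949; 1668 − 10 = 1658 left.
March 1949 has 31 days: 1658 − 31 = 1627 left.
April 1949 has 30 days: 1627 − 30 = 1597 left.
May 1949 has 31 days: 1597 − 31 = 1566 left.
June 1949 has 30 days: 1566 − 30 = 1536 left.
July 1949 has 31 days: 1536 − 31 = 1505 left.
August 1949 has 31 days: 1505 − 31 = 1474 left.
September 1949 has 30 days: 1474 − 30 = 1444 left.
October 1949 has 31 days: 1444 − 31 = 1413 left.
November 1949 has 30 days: 1413 − 30 = 1383 left.
December 1949 has 31 days: 1383 − 31 = 1352 left.
January 1950 has 31 days: 1352 − 31 = 1321 left.
February 1950 has 28 days (1950 is not a leap year): 1321 − 28 = 1293 left.
March 1950 has 31 days: 1293 − 31 = 1262 left.
April 1950 has 30 days: 1262 − 30 = 1232 left.
May 1950 has 31 days: 1232 − 31 = 1201 left.
June 1950 has 30 days: 1201 − 30 = 1171 left.
July 1950 has 31 days: 1171 − 31 = 1140 left.
August 1950 has 31 days: 1140 − 31 = 1109 left.
September 1950 has 30 days: 1109 − 30 = 1079 left.
October 1950 has 31 days: 1079 − 31 = 1048 left.
November 1950 has 30 days: 1048 − 30 = 1018 left.
December 1950 has 31 days: 1018 − 31 = 987 left.
January 1951 has 31 days: 987 − 31 = 956 left.
February 1951 has 28 days (1951 is not a leap year): 956 − 28 = 928 left.
March 1951 has 31 days: 928 − 31 = 897 left.
April 1951 has 30 days: 897 − 30 = 867 left.
May 1951 has 31 days: 867 − 31 = 836 left.
June 1951 has 30 days: 836 − 30 = 806 left.
July 1951 has 31 days: 806 − 31 = 775 left.
August 1951 has 31 days: 775 − 31 = 744 left.
September 1951 has 30 days: 744 − 30 = 714 left.
October 1951 has 31 days: 714 − 31 = 683 left.
November 1951 has 30 days: 683 − 30 = 653 left.
December 1951 has 31 days: 653 − 31 = 622 left.
January 1952 has 31 days: 622 − 31 = 591 left.
February 1952 has 29 days (1952 is a leap year): 591 − 29 = 562 left.
March 1952 has 31 days: 562 − 31 = 531 left.
April 1952 has 30 days: 531 − 30 = 501 left.
May 1952 has 31 days: 501 − 31 = 470 left.
June 1952 has 30 days: 470 − 30 = 440 left.
July 1952 has 31 days: 440 − 31 = 409 left.
August 1952 has 31 days: 409 − 31 = 378 left.
September 1952 has 30 days: 378 − 30 = 348 left.
October 1952 has 31 days: 348 − 31 = 317 left.
November 1952 has 30 days: 317 − 30 = 287 left.
December 1952 has 31 days: 287 − 31 = 256 left.
January 1953 has 31 days: 256 − 31 = 225 left.
February 1953 has 28 days (1953 is not a leap year): 225 − 28 = 197 left.
March 1953 has 31 days: 197 − 31 = 166 left.
April 1953 has 30 days: 166 − 30 = 136 left.
May 1953 has 31 days: 136 − 31 = 105 left.
June 1953 has 30 days: 105 − 30 = 75 left.
July 1953 has 31 days: 75 − 31 = 44 left.
August 1953 has 31 days: 44 − 31 = 13 left.
13 days into September 1953 → September 13, 1953.

September 13, 1953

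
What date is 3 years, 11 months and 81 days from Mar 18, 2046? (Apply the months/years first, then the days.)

May 10, 2050

Counting forward 3 years, 11 months and 81 days from March 18, 2046: first the month/year part, then the days.
+3 years → 2049; month 3 + 11 = 14, which is month 2 of year 2050 → February 2050.
Day 18 is valid in February, giving February 18, 2050.
Now add 81 days from February 18, 2050.
February has 28 days, so 28 − 18 = 10 days remain after February 18, 2050; 81 − 10 = 71 left.
March 2050 has 31 days: 71 − 31 = 40 left.
April 2050 has 30 days: 40 − 30 = 10 left.
10 days into May 2050 → May 10, 2050.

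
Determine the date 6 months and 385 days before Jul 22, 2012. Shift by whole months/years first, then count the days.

Counting back 6 months and 385 days from July 22, 2012: first the month/year part, then the days.
month 7 − 6 = 1 → January 2012.
Day 22 is valid in January, giving January 22, 2012.
Now subtract 385 days from January 22, 2012.
Going back 22 days from January 22, 2012 reaches the end of the previous month; 385 − 22 = 363 left.
December 2011 has 31 days: 363 − 31 = 332 left.
November 2011 has 30 days: 332 − 30 = 302 left.
October 2011 has 31 days: 302 − 31 = 271 left.
September 2011 has 30 days: 271 − 30 = 241 left.
August 2011 has 31 days: 241 − 31 = 210 left.
July 2011 has 31 days: 210 − 31 = 179 left.
June 2011 has 30 days: 179 − 30 = 149 left.
May 2011 has 31 days: 149 − 31 = 118 left.
April 2011 has 30 days: 118 − 30 = 88 left.
March 2011 has 31 days: 88 − 31 = 57 left.
February 2011 has 28 days (2011 is not a leap year): 57 − 28 = 29 left.
January 2011 has 31 days; 31 − 29 = 2 → January 2, 2011.

January 2, 2011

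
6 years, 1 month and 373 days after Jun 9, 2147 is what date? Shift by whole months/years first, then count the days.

Adding 6 years, 1 month and 373 days from June 9, 2147: first the month/year part, then the days.
+6 years → 2153; month 6 + 1 = 7 → July 2153.
Day 9 is valid in July, giving July 9, 2153.
Now add 373 days from July 9, 2153.
July has 31 days, so 31 − 9 = 22 days remain after July 9, 2153; 373 − 22 = 351 left.
August 2153 has 31 days: 351 − 31 = 320 left.
September 2153 has 30 days: 320 − 30 = 290 left.
October 2153 has 31 days: 290 − 31 = 259 left.
November 2153 has 30 days: 259 − 30 = 229 left.
December 2153 has 31 days: 229 − 31 = 198 left.
January 2154 has 31 days: 198 − 31 = 167 left.
February 2154 has 28 days (2154 is not a leap year): 167 − 28 = 139 left.
March 2154 has 31 days: 139 − 31 = 108 left.
April 2154 has 30 days: 108 − 30 = 78 left.
May 2154 has 31 days: 78 − 31 = 47 left.
June 2154 has 30 days: 47 − 30 = 17 left.
17 days into July 2154 → July 17, 2154.

July 17, 2154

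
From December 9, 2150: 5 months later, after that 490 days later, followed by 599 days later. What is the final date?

Counting forward 5 months from December 9, 2150:
month 12 + 5 = 17, which is month 5 of year 2151 → May 2151.
Day 9 is valid in May, giving May 9, 2151.
Advancing 490 days from May 9, 2151:
May has 31 days, so 31 − 9 = 22 days remain after May 9, 2151; 490 − 22 = 468 left.
June 2151 has 30 days: 468 − 30 = 438 left.
July 2151 has 31 days: 438 − 31 = 407 left.
August 2151 has 31 days: 407 − 31 = 376 left.
September 2151 has 30 days: 376 − 30 = 346 left.
October 2151 has 31 days: 346 − 31 = 315 left.
November 2151 has 30 days: 315 − 30 = 285 left.
December 2151 has 31 days: 285 − 31 = 254 left.
January 2152 has 31 days: 254 − 31 = 223 left.
February 2152 has 29 days (2152 is a leap year): 223 − 29 = 194 left.
March 2152 has 31 days: 194 − 31 = 163 left.
April 2152 has 30 days: 163 − 30 = 133 left.
May 2152 has 31 days: 133 − 31 = 102 left.
June 2152 has 30 days: 102 − 30 = 72 left.
July 2152 has 31 days: 72 − 31 = 41 left.
August 2152 has 31 days: 41 − 31 = 10 left.
10 days into September 2152 → September 10, 2152.
Adding 599 days from September 10, 2152:
September has 30 days, so 30 − 10 = 20 days remain after September 10, 2152; 599 − 20 = 579 left.
October 2152 has 31 days: 579 − 31 = 548 left.
November 2152 has 30 days: 548 − 30 = 518 left.
December 2152 has 31 days: 518 − 31 = 487 left.
January 2153 has 31 days: 487 − 31 = 456 left.
February 2153 has 28 days (2153 is not a leap year): 456 − 28 = 428 left.
March 2153 has 31 days: 428 − 31 = 397 left.
April 2153 has 30 days: 397 − 30 = 367 left.
May 2153 has 31 days: 367 − 31 = 336 left.
June 2153 has 30 days: 336 − 30 = 306 left.
July 2153 has 31 days: 306 − 31 = 275 left.
August 2153 has 31 days: 275 − 31 = 244 left.
September 2153 has 30 days: 244 − 30 = 214 left.
October 2153 has 31 days: 214 − 31 = 183 left.
November 2153 has 30 days: 183 − 30 = 153 left.
December 2153 has 31 days: 153 − 31 = 122 left.
January 2154 has 31 days: 122 − 31 = 91 left.
February 2154 has 28 days (2154 is not a leap year): 91 − 28 = 63 left.
March 2154 has 31 days: 63 − 31 = 32 left.
April 2154 has 30 days: 32 − 30 = 2 left.
2 days into May 2154 → May 2, 2154.

May 2, 2154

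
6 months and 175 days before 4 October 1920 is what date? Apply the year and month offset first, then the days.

October 12, 1919

Subtracting 6 months and 175 days from October 4, 1920: first the month/year part, then the days.
month 10 − 6 = 4 → April 1920.
Day 4 is valid in April, giving April 4, 1920.
Now subtract 175 days from April 4, 1920.
Going back 4 days from April 4, 1920 reaches the end of the previous month; 175 − 4 = 171 left.
March 1920 has 31 days: 171 − 31 = 140 left.
February 1920 has 29 days (1920 is a leap year): 140 − 29 = 111 left.
January 1920 has 31 days: 111 − 31 = 80 left.
December 1919 has 31 days: 80 − 31 = 49 left.
November 1919 has 30 days: 49 − 30 = 19 left.
October 1919 has 31 days; 31 − 19 = 12 → October 12, 1919.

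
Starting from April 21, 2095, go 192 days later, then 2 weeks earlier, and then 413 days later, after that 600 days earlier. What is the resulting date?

April 12, 2095

Advancing 192 days from April 21, 2095:
April has 30 days, so 30 − 21 = 9 days remain after April 21, 2095; 192 − 9 = 183 left.
May 2095 has 31 days: 183 − 31 = 152 left.
June 2095 has 30 days: 152 − 30 = 122 left.
July 2095 has 31 days: 122 − 31 = 91 left.
August 2095 has 31 days: 91 − 31 = 60 left.
September 2095 has 30 days: 60 − 30 = 30 left.
30 days into October 2095 → October 30, 2095.
Subtracting 2 weeks (= 14 days) from October 30, 2095:
30 − 14 = 16, still in October 2095.
Advancing 413 days from October 16, 2095:
October has 31 days, so 31 − 16 = 15 days remain after October 16, 2095; 413 − 15 = 398 left.
November 2095 has 30 days: 398 − 30 = 368 left.
December 2095 has 31 days: 368 − 31 = 337 left.
January 2096 has 31 days: 337 − 31 = 306 left.
February 2096 has 29 days (2096 is a leap year): 306 − 29 = 277 left.
March 2096 has 31 days: 277 − 31 = 246 left.
April 2096 has 30 days: 246 − 30 = 216 left.
May 2096 has 31 days: 216 − 31 = 185 left.
June 2096 has 30 days: 185 − 30 = 155 left.
July 2096 has 31 days: 155 − 31 = 124 left.
August 2096 has 31 days: 124 − 31 = 93 left.
September 2096 has 30 days: 93 − 30 = 63 left.
October 2096 has 31 days: 63 − 31 = 32 left.
November 2096 has 30 days: 32 − 30 = 2 left.
2 days into December 2096 → December 2, 2096.
Subtracting 600 days from December 2, 2096:
Going back 2 days from December 2, 2096 reaches the end of the previous month; 600 − 2 = 598 left.
November 2096 has 30 days: 598 − 30 = 568 left.
October 2096 has 31 days: 568 − 31 = 537 left.
September 2096 has 30 days: 537 − 30 = 507 left.
August 2096 has 31 days: 507 − 31 = 476 left.
July 2096 has 31 days: 476 − 31 = 445 left.
June 2096 has 30 days: 445 − 30 = 415 left.
May 2096 has 31 days: 415 − 31 = 384 left.
April 2096 has 30 days: 384 − 30 = 354 left.
March 2096 has 31 days: 354 − 31 = 323 left.
February 2096 has 29 days (2096 is a leap year): 323 − 29 = 294 left.
January 2096 has 31 days: 294 − 31 = 263 left.
December 2095 has 31 days: 263 − 31 = 232 left.
November 2095 has 30 days: 232 − 30 = 202 left.
October 2095 has 31 days: 202 − 31 = 171 left.
September 2095 has 30 days: 171 − 30 = 141 left.
August 2095 has 31 days: 141 − 31 = 110 left.
July 2095 has 31 days: 110 − 31 = 79 left.
June 2095 has 30 days: 79 − 30 = 49 left.
May 2095 has 31 days: 49 − 31 = 18 left.
April 2095 has 30 days; 30 − 18 = 12 → April 12, 2095.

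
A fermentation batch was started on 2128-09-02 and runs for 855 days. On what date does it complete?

January 5, 2131

Adding 855 days from September 2, 2128.
September has 30 days, so 30 − 2 = 28 days remain after September 2, 2128; 855 − 28 = 827 left.
October 2128 has 31 days: 827 − 31 = 796 left.
November 2128 has 30 days: 796 − 30 = 766 left.
December 2128 has 31 days: 766 − 31 = 735 left.
January 2129 has 31 days: 735 − 31 = 704 left.
February 2129 has 28 days (2129 is not a leap year): 704 − 28 = 676 left.
March 2129 has 31 days: 676 − 31 = 645 left.
April 2129 has 30 days: 645 − 30 = 615 left.
May 2129 has 31 days: 615 − 31 = 584 left.
June 2129 has 30 days: 584 − 30 = 554 left.
July 2129 has 31 days: 554 − 31 = 523 left.
August 2129 has 31 days: 523 − 31 = 492 left.
September 2129 has 30 days: 492 − 30 = 462 left.
October 2129 has 31 days: 462 − 31 = 431 left.
November 2129 has 30 days: 431 − 30 = 401 left.
December 2129 has 31 days: 401 − 31 = 370 left.
January 2130 has 31 days: 370 − 31 = 339 left.
February 2130 has 28 days (2130 is not a leap year): 339 − 28 = 311 left.
March 2130 has 31 days: 311 − 31 = 280 left.
April 2130 has 30 days: 280 − 30 = 250 left.
May 2130 has 31 days: 250 − 31 = 219 left.
June 2130 has 30 days: 219 − 30 = 189 left.
July 2130 has 31 days: 189 − 31 = 158 left.
August 2130 has 31 days: 158 − 31 = 127 left.
September 2130 has 30 days: 127 − 30 = 97 left.
October 2130 has 31 days: 97 − 31 = 66 left.
November 2130 has 30 days: 66 − 30 = 36 left.
December 2130 has 31 days: 36 − 31 = 5 left.
5 days into January 2131 → January 5, 2131.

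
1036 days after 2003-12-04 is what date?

October 5, 2006

Adding 1036 days from December 4, 2003.
December has 31 days, so 31 − 4 = 27 days remain after December 4, 2003; 1036 − 27 = 1009 left.
January 2004 has 31 days: 1009 − 31 = 978 left.
February 2004 has 29 days (2004 is a leap year): 978 − 29 = 949 left.
March 2004 has 31 days: 949 − 31 = 918 left.
April 2004 has 30 days: 918 − 30 = 888 left.
May 2004 has 31 days: 888 − 31 = 857 left.
June 2004 has 30 days: 857 − 30 = 827 left.
July 2004 has 31 days: 827 − 31 = 796 left.
August 2004 has 31 days: 796 − 31 = 765 left.
September 2004 has 30 days: 765 − 30 = 735 left.
October 2004 has 31 days: 735 − 31 = 704 left.
November 2004 has 30 days: 704 − 30 = 674 left.
December 2004 has 31 days: 674 − 31 = 643 left.
January 2005 has 31 days: 643 − 31 = 612 left.
February 2005 has 28 days (2005 is not a leap year): 612 − 28 = 584 left.
March 2005 has 31 days: 584 − 31 = 553 left.
April 2005 has 30 days: 553 − 30 = 523 left.
May 2005 has 31 days: 523 − 31 = 492 left.
June 2005 has 30 days: 492 − 30 = 462 left.
July 2005 has 31 days: 462 − 31 = 431 left.
August 2005 has 31 days: 431 − 31 = 400 left.
September 2005 has 30 days: 400 − 30 = 370 left.
October 2005 has 31 days: 370 − 31 = 339 left.
November 2005 has 30 days: 339 − 30 = 309 left.
December 2005 has 31 days: 309 − 31 = 278 left.
January 2006 has 31 days: 278 − 31 = 247 left.
February 2006 has 28 days (2006 is not a leap year): 247 − 28 = 219 left.
March 2006 has 31 days: 219 − 31 = 188 left.
April 2006 has 30 days: 188 − 30 = 158 left.
May 2006 has 31 days: 158 − 31 = 127 left.
June 2006 has 30 days: 127 − 30 = 97 left.
July 2006 has 31 days: 97 − 31 = 66 left.
August 2006 has 31 days: 66 − 31 = 35 left.
September 2006 has 30 days: 35 − 30 = 5 left.
5 days into October 2006 → October 5, 2006.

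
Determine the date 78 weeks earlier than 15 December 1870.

June 17, 1869

Going back 78 weeks = 546 days from December 15, 1870.
Going back 15 days from December 15, 1870 reaches the end of the previous month; 546 − 15 = 531 left.
November 1870 has 30 days: 531 − 30 = 501 left.
October 1870 has 31 days: 501 − 31 = 470 left.
September 1870 has 30 days: 470 − 30 = 440 left.
August 1870 has 31 days: 440 − 31 = 409 left.
July 1870 has 31 days: 409 − 31 = 378 left.
June 1870 has 30 days: 378 − 30 = 348 left.
May 1870 has 31 days: 348 − 31 = 317 left.
April 1870 has 30 days: 317 − 30 = 287 left.
March 1870 has 31 days: 287 − 31 = 256 left.
February 1870 has 28 days (1870 is not a leap year): 256 − 28 = 228 left.
January 1870 has 31 days: 228 − 31 = 197 left.
December 1869 has 31 days: 197 − 31 = 166 left.
November 1869 has 30 days: 166 − 30 = 136 left.
October 1869 has 31 days: 136 − 31 = 105 left.
September 1869 has 30 days: 105 − 30 = 75 left.
August 1869 has 31 days: 75 − 31 = 44 left.
July 1869 has 31 days: 44 − 31 = 13 left.
June 1869 has 30 days; 30 − 13 = 17 → June 17, 1869.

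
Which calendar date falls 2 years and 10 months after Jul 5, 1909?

Adding 2 years and 10 months from July 5, 1909.
+2 years → 1911; month 7 + 10 = 17, which is month 5 of year 1912 → May 1912.
Day 5 is valid in May, giving May 5, 1912.

May 5, 1912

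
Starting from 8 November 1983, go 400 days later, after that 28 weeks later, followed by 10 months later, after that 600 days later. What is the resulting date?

December 17, 1987

Advancing 400 days from November 8, 1983:
November has 30 days, so 30 − 8 = 22 days remain after November 8, 1983; 400 − 22 = 378 left.
December 1983 has 31 days: 378 − 31 = 347 left.
January 1984 has 31 days: 347 − 31 = 316 left.
February 1984 has 29 days (1984 is a leap year): 316 − 29 = 287 left.
March 1984 has 31 days: 287 − 31 = 256 left.
April 1984 has 30 days: 256 − 30 = 226 left.
May 1984 has 31 days: 226 − 31 = 195 left.
June 1984 has 30 days: 195 − 30 = 165 left.
July 1984 has 31 days: 165 − 31 = 134 left.
August 1984 has 31 days: 134 − 31 = 103 left.
September 1984 has 30 days: 103 − 30 = 73 left.
October 1984 has 31 days: 73 − 31 = 42 left.
November 1984 has 30 days: 42 − 30 = 12 left.
12 days into December 1984 → December 12, 1984.
Counting forward 28 weeks (= 196 days) from December 12, 1984:
December has 31 days, so 31 − 12 = 19 days remain after December 12, 1984; 196 − 19 = 177 left.
January 1985 has 31 days: 177 − 31 = 146 left.
February 1985 has 28 days (1985 is not a leap year): 146 − 28 = 118 left.
March 1985 has 31 days: 118 − 31 = 87 left.
April 1985 has 30 days: 87 − 30 = 57 left.
May 1985 has 31 days: 57 − 31 = 26 left.
26 days into June 1985 → June 26, 1985.
Adding 10 months from June 26, 1985:
month 6 + 10 = 16, which is month 4 of year 1986 → April 1986.
Day 26 is valid in April, giving April 26, 1986.
Adding 600 days from April 26, 1986:
April has 30 days, so 30 − 26 = 4 days remain after April 26, 1986; 600 − 4 = 596 left.
May 1986 has 31 days: 596 − 31 = 565 left.
June 1986 has 30 days: 565 − 30 = 535 left.
July 1986 has 31 days: 535 − 31 = 504 left.
August 1986 has 31 days: 504 − 31 = 473 left.
September 1986 has 30 days: 473 − 30 = 443 left.
October 1986 has 31 days: 443 − 31 = 412 left.
November 1986 has 30 days: 412 − 30 = 382 left.
December 1986 has 31 days: 382 − 31 = 351 left.
January 1987 has 31 days: 351 − 31 = 320 left.
February 1987 has 28 days (1987 is not a leap year): 320 − 28 = 292 left.
March 1987 has 31 days: 292 − 31 = 261 left.
April 1987 has 30 days: 261 − 30 = 231 left.
May 1987 has 31 days: 231 − 31 = 200 left.
June 1987 has 30 days: 200 − 30 = 170 left.
July 1987 has 31 days: 170 − 31 = 139 left.
August 1987 has 31 days: 139 − 31 = 108 left.
September 1987 has 30 days: 108 − 30 = 78 left.
October 1987 has 31 days: 78 − 31 = 47 left.
November 1987 has 30 days: 47 − 30 = 17 left.
17 days into December 1987 → December 17, 1987.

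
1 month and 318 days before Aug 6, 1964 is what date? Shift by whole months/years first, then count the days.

August 23, 1963

Subtracting 1 month and 318 days from August 6, 1964: first the month/year part, then the days.
month 8 − 1 = 7 → July 1964.
Day 6 is valid in July, giving July 6, 1964.
Now subtract 318 days from July 6, 1964.
Going back 6 days from July 6, 1964 reaches the end of the previous month; 318 − 6 = 312 left.
June 1964 has 30 days: 312 − 30 = 282 left.
May 1964 has 31 days: 282 − 31 = 251 left.
April 1964 has 30 days: 251 − 30 = 221 left.
March 1964 has 31 days: 221 − 31 = 190 left.
February 1964 has 29 days (1964 is a leap year): 190 − 29 = 161 left.
January 1964 has 31 days: 161 − 31 = 130 left.
December 1963 has 31 days: 130 − 31 = 99 left.
November 1963 has 30 days: 99 − 30 = 69 left.
October 1963 has 31 days: 69 − 31 = 38 left.
September 1963 has 30 days: 38 − 30 = 8 left.
August 1963 has 31 days; 31 − 8 = 23 → August 23, 1963.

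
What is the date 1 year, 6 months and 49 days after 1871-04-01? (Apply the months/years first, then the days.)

Adding 1 year, 6 months and 49 days from April 1, 1871: first the month/year part, then the days.
+1 year → 1872; month 4 + 6 = 10 → October 1872.
Day 1 is valid in October, giving October 1, 1872.
Now add 49 days from October 1, 1872.
October has 31 days, so 31 − 1 = 30 days remain after October 1, 1872; 49 − 30 = 19 left.
19 days into November 1872 → November 19, 1872.

November 19, 1872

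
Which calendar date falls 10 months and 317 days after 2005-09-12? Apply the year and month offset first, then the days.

May 25, 2007

Advancing 10 months and 317 days from September 12, 2005: first the month/year part, then the days.
month 9 + 10 = 19, which is month 7 of year 2006 → July 2006.
Day 12 is valid in July, giving July 12, 2006.
Now add 317 days from July 12, 2006.
July has 31 days, so 31 − 12 = 19 days remain after July 12, 2006; 317 − 19 = 298 left.
August 2006 has 31 days: 298 − 31 = 267 left.
September 2006 has 30 days: 267 − 30 = 237 left.
October 2006 has 31 days: 237 − 31 = 206 left.
November 2006 has 30 days: 206 − 30 = 176 left.
December 2006 has 31 days: 176 − 31 = 145 left.
January 2007 has 31 days: 145 − 31 = 114 left.
February 2007 has 28 days (2007 is not a leap year): 114 − 28 = 86 left.
March 2007 has 31 days: 86 − 31 = 55 left.
April 2007 has 30 days: 55 − 30 = 25 left.
25 days into May 2007 → May 25, 2007.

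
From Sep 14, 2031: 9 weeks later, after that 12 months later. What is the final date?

November 16, 2032

Counting forward 9 weeks (= 63 days) from September 14, 2031:
September has 30 days, so 30 − 14 = 16 days remain after September 14, 2031; 63 − 16 = 47 left.
October 2031 has 31 days: 47 − 31 = 16 left.
16 days into November 2031 → November 16, 2031.
Advancing 12 months from November 16, 2031:
month 11 + 12 = 23, which is month 11 of year 2032 → November 2032.
Day 16 is valid in November, giving November 16, 2032.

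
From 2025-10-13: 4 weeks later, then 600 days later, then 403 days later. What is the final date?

Adding 4 weeks (= 28 days) from October 13, 2025:
October has 31 days, so 31 − 13 = 18 days remain after October 13, 2025; 28 − 18 = 10 left.
10 days into November 2025 → November 10, 2025.
Advancing 600 days from November 10, 2025:
November has 30 days, so 30 − 10 = 20 days remain after November 10, 2025; 600 − 20 = 580 left.
December 2025 has 31 days: 580 − 31 = 549 left.
January 2026 has 31 days: 549 − 31 = 518 left.
February 2026 has 28 days (2026 is not a leap year): 518 − 28 = 490 left.
March 2026 has 31 days: 490 − 31 = 459 left.
April 2026 has 30 days: 459 − 30 = 429 left.
May 2026 has 31 days: 429 − 31 = 398 left.
June 2026 has 30 days: 398 − 30 = 368 left.
July 2026 has 31 days: 368 − 31 = 337 left.
August 2026 has 31 days: 337 − 31 = 306 left.
September 2026 has 30 days: 306 − 30 = 276 left.
October 2026 has 31 days: 276 − 31 = 245 left.
November 2026 has 30 days: 245 − 30 = 215 left.
December 2026 has 31 days: 215 − 31 = 184 left.
January 2027 has 31 days: 184 − 31 = 153 left.
February 2027 has 28 days (2027 is not a leap year): 153 − 28 = 125 left.
March 2027 has 31 days: 125 − 31 = 94 left.
April 2027 has 30 days: 94 − 30 = 64 left.
May 2027 has 31 days: 64 − 31 = 33 left.
June 2027 has 30 days: 33 − 30 = 3 left.
3 days into July 2027 → July 3, 2027.
Advancing 403 days from July 3, 2027:
July has 31 days, so 31 − 3 = 28 days remain after July 3, 2027; 403 − 28 = 375 left.
August 2027 has 31 days: 375 − 31 = 344 left.
September 2027 has 30 days: 344 − 30 = 314 left.
October 2027 has 31 days: 314 − 31 = 283 left.
November 2027 has 30 days: 283 − 30 = 253 left.
December 2027 has 31 days: 253 − 31 = 222 left.
January 2028 has 31 days: 222 − 31 = 191 left.
February 2028 has 29 days (2028 is a leap year): 191 − 29 = 162 left.
March 2028 has 31 days: 162 − 31 = 131 left.
April 2028 has 30 days: 131 − 30 = 101 left.
May 2028 has 31 days: 101 − 31 = 70 left.
June 2028 has 30 days: 70 − 30 = 40 left.
July 2028 has 31 days: 40 − 31 = 9 left.
9 days into August 2028 → August 9, 2028.

August 9, 2028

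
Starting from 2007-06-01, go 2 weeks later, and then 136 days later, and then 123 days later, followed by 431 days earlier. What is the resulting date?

Counting forward 2 weeks (= 14 days) from June 1, 2007:
June has 30 days; 1 + 14 = 15, still in June.
Adding 136 days from June 15, 2007:
June has 30 days, so 30 − 15 = 15 days remain after June 15, 2007; 136 − 15 = 121 left.
July 2007 has 31 days: 121 − 31 = 90 left.
August 2007 has 31 days: 90 − 31 = 59 left.
September 2007 has 30 days: 59 − 30 = 29 left.
29 days into October 2007 → October 29, 2007.
Adding 123 days from October 29, 2007:
October has 31 days, so 31 − 29 = 2 days remain after October 29, 2007; 123 − 2 = 121 left.
November 2007 has 30 days: 121 − 30 = 91 left.
December 2007 has 31 days: 91 − 31 = 60 left.
January 2008 has 31 days: 60 − 31 = 29 left.
29 days into February 2008 → February 29, 2008.
Counting back 431 days from February 29, 2008:
Going back 29 days from February 29, 2008 reaches the end of the previous month; 431 − 29 = 402 left.
January 2008 has 31 days: 402 − 31 = 371 left.
December 2007 has 31 days: 371 − 31 = 340 left.
November 2007 has 30 days: 340 − 30 = 310 left.
October 2007 has 31 days: 310 − 31 = 279 left.
September 2007 has 30 days: 279 − 30 = 249 left.
August 2007 has 31 days: 249 − 31 = 218 left.
July 2007 has 31 days: 218 − 31 = 187 left.
June 2007 has 30 days: 187 − 30 = 157 left.
May 2007 has 31 days: 157 − 31 = 126 left.
April 2007 has 30 days: 126 − 30 = 96 left.
March 2007 has 31 days: 96 − 31 = 65 left.
February 2007 has 28 days (2007 is not a leap year): 65 − 28 = 37 left.
January 2007 has 31 days: 37 − 31 = 6 left.
December 2006 has 31 days; 31 − 6 = 25 → December 25, 2006.

December 25, 2006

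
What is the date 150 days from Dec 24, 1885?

Counting forward 150 days from December 24, 1885.
December has 31 days, so 31 − 24 = 7 days remain after December 24, 1885; 150 − 7 = 143 left.
January 1886 has 31 days: 143 − 31 = 112 left.
February 1886 has 28 days (1886 is not a leap year): 112 − 28 = 84 left.
March 1886 has 31 days: 84 − 31 = 53 left.
April 1886 has 30 days: 53 − 30 = 23 left.
23 days into May 1886 → May 23, 1886.

May 23, 1886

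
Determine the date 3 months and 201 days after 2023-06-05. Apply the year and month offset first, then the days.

March 24, 2024

Adding 3 months and 201 days from June 5, 2023: first the month/year part, then the days.
month 6 + 3 = 9 → September 2023.
Day 5 is valid in September, giving September 5, 2023.
Now add 201 days from September 5, 2023.
September has 30 days, so 30 − 5 = 25 days remain after September 5, 2023; 201 − 25 = 176 left.
October 2023 has 31 days: 176 − 31 = 145 left.
November 2023 has 30 days: 145 − 30 = 115 left.
December 2023 has 31 days: 115 − 31 = 84 left.
January 2024 has 31 days: 84 − 31 = 53 left.
February 2024 has 29 days (2024 is a leap year): 53 − 29 = 24 left.
24 days into March 2024 → March 24, 2024.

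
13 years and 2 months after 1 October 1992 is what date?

Advancing 13 years and 2 months from October 1, 1992.
+13 years → 2005; month 10 + 2 = 12 → December 2005.
Day 1 is valid in December, giving December 1, 2005.

December 1, 2005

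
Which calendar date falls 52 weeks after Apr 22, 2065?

Advancing 52 weeks = 364 days from April 22, 2065.
April has 30 days, so 30 − 22 = 8 days remain after April 22, 2065; 364 − 8 = 356 left.
May 2065 has 31 days: 356 − 31 = 325 left.
June 2065 has 30 days: 325 − 30 = 295 left.
July 2065 has 31 days: 295 − 31 = 264 left.
August 2065 has 31 days: 264 − 31 = 233 left.
September 2065 has 30 days: 233 − 30 = 203 left.
October 2065 has 31 days: 203 − 31 = 172 left.
November 2065 has 30 days: 172 − 30 = 142 left.
December 2065 has 31 days: 142 − 31 = 111 left.
January 2066 has 31 days: 111 − 31 = 80 left.
February 2066 has 28 days (2066 is not a leap year): 80 − 28 = 52 left.
March 2066 has 31 days: 52 − 31 = 21 left.
21 days into April 2066 → April 21, 2066.

April 21, 2066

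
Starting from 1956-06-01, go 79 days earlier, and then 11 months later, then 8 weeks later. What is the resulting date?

Counting back 79 days from June 1, 1956:
Going back 1 day from June 1, 1956 reaches the end of the previous month; 79 − 1 = 78 left.
May 1956 has 31 days: 78 − 31 = 47 left.
April 1956 has 30 days: 47 − 30 = 17 left.
March 1956 has 31 days; 31 − 17 = 14 → March 14, 1956.
Advancing 11 months from March 14, 1956:
month 3 + 11 = 14, which is month 2 of year 1957 → February 1957.
Day 14 is valid in February, giving February 14, 1957.
Adding 8 weeks (= 56 days) from February 14, 1957:
February has 28 days, so 28 − 14 = 14 days remain after February 14, 1957; 56 − 14 = 42 left.
March 1957 has 31 days: 42 − 31 = 11 left.
11 days into April 1957 → April 11, 1957.

April 11, 1957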